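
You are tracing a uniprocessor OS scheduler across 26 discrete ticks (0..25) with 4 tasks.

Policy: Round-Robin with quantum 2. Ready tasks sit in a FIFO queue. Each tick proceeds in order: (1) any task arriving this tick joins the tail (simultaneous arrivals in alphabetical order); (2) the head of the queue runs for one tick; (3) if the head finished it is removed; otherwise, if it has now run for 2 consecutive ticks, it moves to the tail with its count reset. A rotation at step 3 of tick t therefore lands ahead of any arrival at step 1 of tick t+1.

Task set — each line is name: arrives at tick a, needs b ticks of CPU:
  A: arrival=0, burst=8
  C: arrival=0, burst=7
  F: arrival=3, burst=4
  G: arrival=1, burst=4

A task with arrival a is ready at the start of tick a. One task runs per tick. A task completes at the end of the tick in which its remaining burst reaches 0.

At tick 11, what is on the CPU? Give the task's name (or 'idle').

t=0: queue=[A,C] q_used=0 → run A
t=1: queue=[A,C,G] q_used=1 → run A
t=2: queue=[C,G,A] q_used=0 → run C
t=3: queue=[C,G,A,F] q_used=1 → run C
t=4: queue=[G,A,F,C] q_used=0 → run G
t=5: queue=[G,A,F,C] q_used=1 → run G
t=6: queue=[A,F,C,G] q_used=0 → run A
t=7: queue=[A,F,C,G] q_used=1 → run A
t=8: queue=[F,C,G,A] q_used=0 → run F
t=9: queue=[F,C,G,A] q_used=1 → run F
t=10: queue=[C,G,A,F] q_used=0 → run C
t=11: queue=[C,G,A,F] q_used=1 → run C
t=12: queue=[G,A,F,C] q_used=0 → run G
t=13: queue=[G,A,F,C] q_used=1 → run G
t=14: queue=[A,F,C] q_used=0 → run A
t=15: queue=[A,F,C] q_used=1 → run A
t=16: queue=[F,C,A] q_used=0 → run F
t=17: queue=[F,C,A] q_used=1 → run F
t=18: queue=[C,A] q_used=0 → run C
t=19: queue=[C,A] q_used=1 → run C
t=20: queue=[A,C] q_used=0 → run A
t=21: queue=[A,C] q_used=1 → run A
t=22: queue=[C] q_used=0 → run C
t=23: (idle)
t=24: (idle)
t=25: (idle)

running at tick 11 = C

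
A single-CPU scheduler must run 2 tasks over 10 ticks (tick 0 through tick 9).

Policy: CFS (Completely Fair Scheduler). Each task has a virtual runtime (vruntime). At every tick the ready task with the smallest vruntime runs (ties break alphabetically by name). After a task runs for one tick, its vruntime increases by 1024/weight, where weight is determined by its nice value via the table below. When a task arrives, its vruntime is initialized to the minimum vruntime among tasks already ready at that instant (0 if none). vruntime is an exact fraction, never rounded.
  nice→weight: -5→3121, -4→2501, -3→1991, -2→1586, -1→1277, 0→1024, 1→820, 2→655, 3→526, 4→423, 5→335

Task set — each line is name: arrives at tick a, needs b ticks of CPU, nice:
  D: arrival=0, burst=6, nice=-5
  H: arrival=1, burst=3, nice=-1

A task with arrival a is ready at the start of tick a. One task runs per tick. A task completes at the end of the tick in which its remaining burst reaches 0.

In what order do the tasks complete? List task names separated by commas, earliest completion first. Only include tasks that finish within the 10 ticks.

t=0: vr[D=0] → run D
t=1: vr[D=1024/3121 H=1024/3121] → run D
t=2: vr[D=2048/3121 H=1024/3121] → run H
t=3: vr[D=2048/3121 H=4503552/3985517] → run D
t=4: vr[D=3072/3121 H=4503552/3985517] → run D
t=5: vr[D=4096/3121 H=4503552/3985517] → run H
t=6: vr[D=4096/3121 H=7699456/3985517] → run D
t=7: vr[D=5120/3121 H=7699456/3985517] → run D
t=8: vr[H=7699456/3985517] → run H
t=9: (idle)

completion order = D, H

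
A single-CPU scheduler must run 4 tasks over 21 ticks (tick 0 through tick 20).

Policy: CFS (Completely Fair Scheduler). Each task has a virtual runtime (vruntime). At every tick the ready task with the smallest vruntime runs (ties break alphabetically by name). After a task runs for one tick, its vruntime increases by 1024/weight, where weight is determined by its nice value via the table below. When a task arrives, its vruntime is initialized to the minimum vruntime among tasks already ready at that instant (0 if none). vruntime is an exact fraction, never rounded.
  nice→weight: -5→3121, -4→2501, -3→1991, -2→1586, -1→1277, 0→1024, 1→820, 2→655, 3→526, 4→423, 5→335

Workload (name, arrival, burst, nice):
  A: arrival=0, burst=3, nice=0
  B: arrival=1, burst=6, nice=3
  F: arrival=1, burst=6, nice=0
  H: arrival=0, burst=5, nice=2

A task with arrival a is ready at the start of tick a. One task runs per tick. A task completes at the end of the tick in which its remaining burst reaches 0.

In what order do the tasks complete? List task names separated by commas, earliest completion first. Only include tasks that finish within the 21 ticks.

t=0: vr[A=0 H=0] → run A
t=1: vr[A=1 B=0 F=0 H=0] → run B
t=2: vr[A=1 B=512/263 F=0 H=0] → run F
t=3: vr[A=1 B=512/263 F=1 H=0] → run H
t=4: vr[A=1 B=512/263 F=1 H=1024/655] → run A
t=5: vr[A=2 B=512/263 F=1 H=1024/655] → run F
t=6: vr[A=2 B=512/263 F=2 H=1024/655] → run H
t=7: vr[A=2 B=512/263 F=2 H=2048/655] → run B
t=8: vr[A=2 B=1024/263 F=2 H=2048/655] → run A
t=9: vr[B=1024/263 F=2 H=2048/655] → run F
t=10: vr[B=1024/263 F=3 H=2048/655] → run F
t=11: vr[B=1024/263 F=4 H=2048/655] → run H
t=12: vr[B=1024/263 F=4 H=3072/655] → run B
t=13: vr[B=1536/263 F=4 H=3072/655] → run F
t=14: vr[B=1536/263 F=5 H=3072/655] → run H
t=15: vr[B=1536/263 F=5 H=4096/655] → run F
t=16: vr[B=1536/263 H=4096/655] → run B
t=17: vr[B=2048/263 H=4096/655] → run H
t=18: vr[B=2048/263] → run B
t=19: vr[B=2560/263] → run B
t=20: (idle)

completion order = A, F, H, B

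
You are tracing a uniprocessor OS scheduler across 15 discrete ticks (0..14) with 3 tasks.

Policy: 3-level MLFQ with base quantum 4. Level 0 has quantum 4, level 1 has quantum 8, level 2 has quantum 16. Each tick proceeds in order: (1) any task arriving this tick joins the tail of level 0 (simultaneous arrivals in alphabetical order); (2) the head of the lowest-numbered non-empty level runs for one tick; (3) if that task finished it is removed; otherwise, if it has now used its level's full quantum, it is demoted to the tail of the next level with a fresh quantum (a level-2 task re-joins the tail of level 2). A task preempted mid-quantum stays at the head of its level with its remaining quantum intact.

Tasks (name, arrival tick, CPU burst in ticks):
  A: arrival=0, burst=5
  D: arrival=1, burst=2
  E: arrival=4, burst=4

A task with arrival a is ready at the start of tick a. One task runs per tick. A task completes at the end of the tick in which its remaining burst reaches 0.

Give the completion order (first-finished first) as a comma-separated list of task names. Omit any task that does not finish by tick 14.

completion order = D, E, A

t=0: L0/L1/L2 = A/-/- → run A
t=1: L0/L1/L2 = AD/-/- → run A
t=2: L0/L1/L2 = AD/-/- → run A
t=3: L0/L1/L2 = AD/-/- → run A
t=4: L0/L1/L2 = DE/A/- → run D
t=5: L0/L1/L2 = DE/A/- → run D
t=6: L0/L1/L2 = E/A/- → run E
t=7: L0/L1/L2 = E/A/- → run E
t=8: L0/L1/L2 = E/A/- → run E
t=9: L0/L1/L2 = E/A/- → run E
t=10: L0/L1/L2 = -/A/- → run A
t=11: (idle)
t=12: (idle)
t=13: (idle)
t=14: (idle)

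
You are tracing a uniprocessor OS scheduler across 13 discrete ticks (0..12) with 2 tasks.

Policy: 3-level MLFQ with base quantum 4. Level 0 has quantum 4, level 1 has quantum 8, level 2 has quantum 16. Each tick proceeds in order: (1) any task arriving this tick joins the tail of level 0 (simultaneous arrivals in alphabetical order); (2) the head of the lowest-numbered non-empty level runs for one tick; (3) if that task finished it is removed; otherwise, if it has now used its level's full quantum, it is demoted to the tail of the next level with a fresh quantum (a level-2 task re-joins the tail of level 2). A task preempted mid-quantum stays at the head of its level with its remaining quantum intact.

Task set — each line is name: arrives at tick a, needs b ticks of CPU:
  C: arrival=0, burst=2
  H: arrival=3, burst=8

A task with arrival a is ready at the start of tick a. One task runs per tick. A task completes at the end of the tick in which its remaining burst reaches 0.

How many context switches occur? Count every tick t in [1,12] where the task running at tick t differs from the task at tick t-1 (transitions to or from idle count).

t=0: L0/L1/L2 = C/-/- → run C
t=1: L0/L1/L2 = C/-/- → run C
t=2: (idle)
t=3: L0/L1/L2 = H/-/- → run H
t=4: L0/L1/L2 = H/-/- → run H
t=5: L0/L1/L2 = H/-/- → run H
t=6: L0/L1/L2 = H/-/- → run H
t=7: L0/L1/L2 = -/H/- → run H
t=8: L0/L1/L2 = -/H/- → run H
t=9: L0/L1/L2 = -/H/- → run H
t=10: L0/L1/L2 = -/H/- → run H
t=11: (idle)
t=12: (idle)

context switches = 3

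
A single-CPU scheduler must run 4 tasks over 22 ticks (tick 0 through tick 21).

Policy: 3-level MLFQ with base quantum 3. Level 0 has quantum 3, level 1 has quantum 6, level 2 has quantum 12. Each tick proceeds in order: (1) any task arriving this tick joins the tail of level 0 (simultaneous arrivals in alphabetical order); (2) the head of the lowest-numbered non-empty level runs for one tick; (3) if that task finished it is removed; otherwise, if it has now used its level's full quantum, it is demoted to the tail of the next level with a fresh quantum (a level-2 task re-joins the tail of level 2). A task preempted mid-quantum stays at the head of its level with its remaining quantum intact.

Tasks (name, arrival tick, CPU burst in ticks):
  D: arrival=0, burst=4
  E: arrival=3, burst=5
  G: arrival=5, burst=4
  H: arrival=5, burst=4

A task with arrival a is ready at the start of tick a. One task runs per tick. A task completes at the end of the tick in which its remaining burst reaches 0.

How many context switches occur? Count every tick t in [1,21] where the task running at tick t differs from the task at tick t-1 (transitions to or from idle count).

t=0: L0/L1/L2 = D/-/- → run D
t=1: L0/L1/L2 = D/-/- → run D
t=2: L0/L1/L2 = D/-/- → run D
t=3: L0/L1/L2 = E/D/- → run E
t=4: L0/L1/L2 = E/D/- → run E
t=5: L0/L1/L2 = EGH/D/- → run E
t=6: L0/L1/L2 = GH/DE/- → run G
t=7: L0/L1/L2 = GH/DE/- → run G
t=8: L0/L1/L2 = GH/DE/- → run G
t=9: L0/L1/L2 = H/DEG/- → run H
t=10: L0/L1/L2 = H/DEG/- → run H
t=11: L0/L1/L2 = H/DEG/- → run H
t=12: L0/L1/L2 = -/DEGH/- → run D
t=13: L0/L1/L2 = -/EGH/- → run E
t=14: L0/L1/L2 = -/EGH/- → run E
t=15: L0/L1/L2 = -/GH/- → run G
t=16: L0/L1/L2 = -/H/- → run H
t=17: (idle)
t=18: (idle)
t=19: (idle)
t=20: (idle)
t=21: (idle)

context switches = 8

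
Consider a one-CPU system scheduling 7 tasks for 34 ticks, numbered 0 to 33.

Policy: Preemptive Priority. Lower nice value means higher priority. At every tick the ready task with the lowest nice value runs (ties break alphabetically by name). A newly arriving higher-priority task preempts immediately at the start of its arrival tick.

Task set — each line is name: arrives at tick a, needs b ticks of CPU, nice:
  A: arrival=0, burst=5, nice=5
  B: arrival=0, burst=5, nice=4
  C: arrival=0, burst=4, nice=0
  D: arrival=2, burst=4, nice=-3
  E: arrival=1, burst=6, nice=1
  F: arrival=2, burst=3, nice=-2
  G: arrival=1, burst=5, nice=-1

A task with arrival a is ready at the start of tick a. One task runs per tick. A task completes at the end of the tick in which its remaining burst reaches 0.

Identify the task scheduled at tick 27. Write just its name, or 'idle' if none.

t=0: ready={A,B,C} → run C
t=1: ready={A,B,C,E,G} → run G
t=2: ready={A,B,C,D,E,F,G} → run D
t=3: ready={A,B,C,D,E,F,G} → run D
t=4: ready={A,B,C,D,E,F,G} → run D
t=5: ready={A,B,C,D,E,F,G} → run D
t=6: ready={A,B,C,E,F,G} → run F
t=7: ready={A,B,C,E,F,G} → run F
t=8: ready={A,B,C,E,F,G} → run F
t=9: ready={A,B,C,E,G} → run G
t=10: ready={A,B,C,E,G} → run G
t=11: ready={A,B,C,E,G} → run G
t=12: ready={A,B,C,E,G} → run G
t=13: ready={A,B,C,E} → run C
t=14: ready={A,B,C,E} → run C
t=15: ready={A,B,C,E} → run C
t=16: ready={A,B,E} → run E
t=17: ready={A,B,E} → run E
t=18: ready={A,B,E} → run E
t=19: ready={A,B,E} → run E
t=20: ready={A,B,E} → run E
t=21: ready={A,B,E} → run E
t=22: ready={A,B} → run B
t=23: ready={A,B} → run B
t=24: ready={A,B} → run B
t=25: ready={A,B} → run B
t=26: ready={A,B} → run B
t=27: ready={A} → run A
t=28: ready={A} → run A
t=29: ready={A} → run A
t=30: ready={A} → run A
t=31: ready={A} → run A
t=32: (idle)
t=33: (idle)

running at tick 27 = A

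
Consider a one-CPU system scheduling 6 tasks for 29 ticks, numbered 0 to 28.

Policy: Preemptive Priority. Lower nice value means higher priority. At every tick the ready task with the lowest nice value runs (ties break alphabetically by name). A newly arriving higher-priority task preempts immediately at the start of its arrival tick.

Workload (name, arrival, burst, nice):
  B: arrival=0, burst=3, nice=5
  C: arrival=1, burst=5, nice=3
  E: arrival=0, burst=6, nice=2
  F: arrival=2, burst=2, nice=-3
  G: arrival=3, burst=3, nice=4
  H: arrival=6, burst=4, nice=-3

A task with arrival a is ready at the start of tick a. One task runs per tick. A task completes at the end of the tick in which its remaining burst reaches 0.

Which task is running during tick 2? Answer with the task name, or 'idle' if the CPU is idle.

t=0: ready={B,E} → run E
t=1: ready={B,C,E} → run E
t=2: ready={B,C,E,F} → run F
t=3: ready={B,C,E,F,G} → run F
t=4: ready={B,C,E,G} → run E
t=5: ready={B,C,E,G} → run E
t=6: ready={B,C,E,G,H} → run H
t=7: ready={B,C,E,G,H} → run H
t=8: ready={B,C,E,G,H} → run H
t=9: ready={B,C,E,G,H} → run H
t=10: ready={B,C,E,G} → run E
t=11: ready={B,C,E,G} → run E
t=12: ready={B,C,G} → run C
t=13: ready={B,C,G} → run C
t=14: ready={B,C,G} → run C
t=15: ready={B,C,G} → run C
t=16: ready={B,C,G} → run C
t=17: ready={B,G} → run G
t=18: ready={B,G} → run G
t=19: ready={B,G} → run G
t=20: ready={B} → run B
t=21: ready={B} → run B
t=22: ready={B} → run B
t=23: (idle)
t=24: (idle)
t=25: (idle)
t=26: (idle)
t=27: (idle)
t=28: (idle)

running at tick 2 = F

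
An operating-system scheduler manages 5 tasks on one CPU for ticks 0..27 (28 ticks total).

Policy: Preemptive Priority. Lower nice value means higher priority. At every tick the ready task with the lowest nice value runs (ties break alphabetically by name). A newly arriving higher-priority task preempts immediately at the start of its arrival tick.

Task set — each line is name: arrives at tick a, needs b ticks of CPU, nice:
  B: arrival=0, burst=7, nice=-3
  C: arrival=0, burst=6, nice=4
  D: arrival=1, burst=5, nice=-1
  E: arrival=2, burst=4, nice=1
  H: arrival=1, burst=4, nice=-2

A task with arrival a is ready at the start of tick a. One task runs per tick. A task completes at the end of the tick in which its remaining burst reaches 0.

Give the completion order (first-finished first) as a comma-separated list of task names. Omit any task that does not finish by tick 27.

completion order = B, H, D, E, C

t=0: ready={B,C} → run B
t=1: ready={B,C,D,H} → run B
t=2: ready={B,C,D,E,H} → run B
t=3: ready={B,C,D,E,H} → run B
t=4: ready={B,C,D,E,H} → run B
t=5: ready={B,C,D,E,H} → run B
t=6: ready={B,C,D,E,H} → run B
t=7: ready={C,D,E,H} → run H
t=8: ready={C,D,E,H} → run H
t=9: ready={C,D,E,H} → run H
t=10: ready={C,D,E,H} → run H
t=11: ready={C,D,E} → run D
t=12: ready={C,D,E} → run D
t=13: ready={C,D,E} → run D
t=14: ready={C,D,E} → run D
t=15: ready={C,D,E} → run D
t=16: ready={C,E} → run E
t=17: ready={C,E} → run E
t=18: ready={C,E} → run E
t=19: ready={C,E} → run E
t=20: ready={C} → run C
t=21: ready={C} → run C
t=22: ready={C} → run C
t=23: ready={C} → run C
t=24: ready={C} → run C
t=25: ready={C} → run C
t=26: (idle)
t=27: (idle)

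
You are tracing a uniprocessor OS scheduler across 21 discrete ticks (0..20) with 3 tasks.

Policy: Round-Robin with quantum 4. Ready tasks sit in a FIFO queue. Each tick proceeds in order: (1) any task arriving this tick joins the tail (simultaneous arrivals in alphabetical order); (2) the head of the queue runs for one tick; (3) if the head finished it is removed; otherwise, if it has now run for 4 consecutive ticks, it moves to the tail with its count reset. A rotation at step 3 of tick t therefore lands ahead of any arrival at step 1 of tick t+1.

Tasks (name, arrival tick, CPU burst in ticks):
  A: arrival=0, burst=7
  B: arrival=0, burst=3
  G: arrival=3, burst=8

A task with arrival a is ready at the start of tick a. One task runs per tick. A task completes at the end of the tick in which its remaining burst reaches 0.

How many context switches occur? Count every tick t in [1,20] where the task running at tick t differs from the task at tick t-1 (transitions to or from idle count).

context switches = 5

t=0: queue=[A,B] q_used=0 → run A
t=1: queue=[A,B] q_used=1 → run A
t=2: queue=[A,B] q_used=2 → run A
t=3: queue=[A,B,G] q_used=3 → run A
t=4: queue=[B,G,A] q_used=0 → run B
t=5: queue=[B,G,A] q_used=1 → run B
t=6: queue=[B,G,A] q_used=2 → run B
t=7: queue=[G,A] q_used=0 → run G
t=8: queue=[G,A] q_used=1 → run G
t=9: queue=[G,A] q_used=2 → run G
t=10: queue=[G,A] q_used=3 → run G
t=11: queue=[A,G] q_used=0 → run A
t=12: queue=[A,G] q_used=1 → run A
t=13: queue=[A,G] q_used=2 → run A
t=14: queue=[G] q_used=0 → run G
t=15: queue=[G] q_used=1 → run G
t=16: queue=[G] q_used=2 → run G
t=17: queue=[G] q_used=3 → run G
t=18: (idle)
t=19: (idle)
t=20: (idle)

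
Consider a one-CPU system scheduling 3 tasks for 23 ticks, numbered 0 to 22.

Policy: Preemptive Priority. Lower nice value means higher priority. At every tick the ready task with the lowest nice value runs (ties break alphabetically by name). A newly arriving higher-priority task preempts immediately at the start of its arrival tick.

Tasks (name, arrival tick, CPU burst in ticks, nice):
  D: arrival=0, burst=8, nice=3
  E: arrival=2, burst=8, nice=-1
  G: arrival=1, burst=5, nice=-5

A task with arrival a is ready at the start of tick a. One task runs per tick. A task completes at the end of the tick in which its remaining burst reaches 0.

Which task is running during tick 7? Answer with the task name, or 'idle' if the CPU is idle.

t=0: ready={D} → run D
t=1: ready={D,G} → run G
t=2: ready={D,E,G} → run G
t=3: ready={D,E,G} → run G
t=4: ready={D,E,G} → run G
t=5: ready={D,E,G} → run G
t=6: ready={D,E} → run E
t=7: ready={D,E} → run E
t=8: ready={D,E} → run E
t=9: ready={D,E} → run E
t=10: ready={D,E} → run E
t=11: ready={D,E} → run E
t=12: ready={D,E} → run E
t=13: ready={D,E} → run E
t=14: ready={D} → run D
t=15: ready={D} → run D
t=16: ready={D} → run D
t=17: ready={D} → run D
t=18: ready={D} → run D
t=19: ready={D} → run D
t=20: ready={D} → run D
t=21: (idle)
t=22: (idle)

running at tick 7 = E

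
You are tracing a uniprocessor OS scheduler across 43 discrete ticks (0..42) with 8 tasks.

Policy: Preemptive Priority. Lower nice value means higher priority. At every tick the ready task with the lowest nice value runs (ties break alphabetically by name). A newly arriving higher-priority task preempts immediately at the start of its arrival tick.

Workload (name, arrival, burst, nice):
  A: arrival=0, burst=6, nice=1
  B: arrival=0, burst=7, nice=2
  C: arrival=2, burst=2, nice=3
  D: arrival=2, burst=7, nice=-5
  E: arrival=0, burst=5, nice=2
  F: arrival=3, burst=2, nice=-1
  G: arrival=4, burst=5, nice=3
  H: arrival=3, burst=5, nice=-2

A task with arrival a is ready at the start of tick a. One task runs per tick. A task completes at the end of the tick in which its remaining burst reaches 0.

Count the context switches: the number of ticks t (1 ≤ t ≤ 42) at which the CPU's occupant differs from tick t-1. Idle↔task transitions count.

context switches = 9

t=0: ready={A,B,E} → run A
t=1: ready={A,B,E} → run A
t=2: ready={A,B,C,D,E} → run D
t=3: ready={A,B,C,D,E,F,H} → run D
t=4: ready={A,B,C,D,E,F,G,H} → run D
t=5: ready={A,B,C,D,E,F,G,H} → run D
t=6: ready={A,B,C,D,E,F,G,H} → run D
t=7: ready={A,B,C,D,E,F,G,H} → run D
t=8: ready={A,B,C,D,E,F,G,H} → run D
t=9: ready={A,B,C,E,F,G,H} → run H
t=10: ready={A,B,C,E,F,G,H} → run H
t=11: ready={A,B,C,E,F,G,H} → run H
t=12: ready={A,B,C,E,F,G,H} → run H
t=13: ready={A,B,C,E,F,G,H} → run H
t=14: ready={A,B,C,E,F,G} → run F
t=15: ready={A,B,C,E,F,G} → run F
t=16: ready={A,B,C,E,G} → run A
t=17: ready={A,B,C,E,G} → run A
t=18: ready={A,B,C,E,G} → run A
t=19: ready={A,B,C,E,G} → run A
t=20: ready={B,C,E,G} → run B
t=21: ready={B,C,E,G} → run B
t=22: ready={B,C,E,G} → run B
t=23: ready={B,C,E,G} → run B
t=24: ready={B,C,E,G} → run B
t=25: ready={B,C,E,G} → run B
t=26: ready={B,C,E,G} → run B
t=27: ready={C,E,G} → run E
t=28: ready={C,E,G} → run E
t=29: ready={C,E,G} → run E
t=30: ready={C,E,G} → run E
t=31: ready={C,E,G} → run E
t=32: ready={C,G} → run C
t=33: ready={C,G} → run C
t=34: ready={G} → run G
t=35: ready={G} → run G
t=36: ready={G} → run G
t=37: ready={G} → run G
t=38: ready={G} → run G
t=39: (idle)
t=40: (idle)
t=41: (idle)
t=42: (idle)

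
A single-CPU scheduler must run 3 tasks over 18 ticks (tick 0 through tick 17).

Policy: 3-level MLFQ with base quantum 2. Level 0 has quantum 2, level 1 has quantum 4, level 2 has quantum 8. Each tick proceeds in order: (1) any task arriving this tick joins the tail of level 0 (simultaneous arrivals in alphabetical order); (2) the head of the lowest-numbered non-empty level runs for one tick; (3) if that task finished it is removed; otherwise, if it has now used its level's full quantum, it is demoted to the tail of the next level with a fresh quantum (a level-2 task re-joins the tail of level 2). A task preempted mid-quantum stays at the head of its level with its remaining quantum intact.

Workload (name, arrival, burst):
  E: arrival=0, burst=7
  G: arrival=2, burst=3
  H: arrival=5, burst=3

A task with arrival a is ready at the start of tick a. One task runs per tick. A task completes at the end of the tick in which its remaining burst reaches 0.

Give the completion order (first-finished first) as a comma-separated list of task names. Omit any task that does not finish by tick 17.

t=0: L0/L1/L2 = E/-/- → run E
t=1: L0/L1/L2 = E/-/- → run E
t=2: L0/L1/L2 = G/E/- → run G
t=3: L0/L1/L2 = G/E/- → run G
t=4: L0/L1/L2 = -/EG/- → run E
t=5: L0/L1/L2 = H/EG/- → run H
t=6: L0/L1/L2 = H/EG/- → run H
t=7: L0/L1/L2 = -/EGH/- → run E
t=8: L0/L1/L2 = -/EGH/- → run E
t=9: L0/L1/L2 = -/EGH/- → run E
t=10: L0/L1/L2 = -/GH/E → run G
t=11: L0/L1/L2 = -/H/E → run H
t=12: L0/L1/L2 = -/-/E → run E
t=13: (idle)
t=14: (idle)
t=15: (idle)
t=16: (idle)
t=17: (idle)

completion order = G, H, E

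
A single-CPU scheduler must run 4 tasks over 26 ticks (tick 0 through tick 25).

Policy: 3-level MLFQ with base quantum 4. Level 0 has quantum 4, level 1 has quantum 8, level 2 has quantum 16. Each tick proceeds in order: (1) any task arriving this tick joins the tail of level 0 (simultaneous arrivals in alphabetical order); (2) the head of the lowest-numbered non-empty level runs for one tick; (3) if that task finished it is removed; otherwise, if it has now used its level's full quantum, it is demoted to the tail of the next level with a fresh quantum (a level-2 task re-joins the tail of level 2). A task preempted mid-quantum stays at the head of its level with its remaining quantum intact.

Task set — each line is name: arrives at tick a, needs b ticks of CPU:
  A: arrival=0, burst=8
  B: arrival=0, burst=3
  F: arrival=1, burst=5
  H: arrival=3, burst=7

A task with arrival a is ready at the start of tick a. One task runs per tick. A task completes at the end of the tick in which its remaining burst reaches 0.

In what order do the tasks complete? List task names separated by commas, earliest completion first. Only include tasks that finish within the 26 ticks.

completion order = B, A, F, H

t=0: L0/L1/L2 = AB/-/- → run A
t=1: L0/L1/L2 = ABF/-/- → run A
t=2: L0/L1/L2 = ABF/-/- → run A
t=3: L0/L1/L2 = ABFH/-/- → run A
t=4: L0/L1/L2 = BFH/A/- → run B
t=5: L0/L1/L2 = BFH/A/- → run B
t=6: L0/L1/L2 = BFH/A/- → run B
t=7: L0/L1/L2 = FH/A/- → run F
t=8: L0/L1/L2 = FH/A/- → run F
t=9: L0/L1/L2 = FH/A/- → run F
t=10: L0/L1/L2 = FH/A/- → run F
t=11: L0/L1/L2 = H/AF/- → run H
t=12: L0/L1/L2 = H/AF/- → run H
t=13: L0/L1/L2 = H/AF/- → run H
t=14: L0/L1/L2 = H/AF/- → run H
t=15: L0/L1/L2 = -/AFH/- → run A
t=16: L0/L1/L2 = -/AFH/- → run A
t=17: L0/L1/L2 = -/AFH/- → run A
t=18: L0/L1/L2 = -/AFH/- → run A
t=19: L0/L1/L2 = -/FH/- → run F
t=20: L0/L1/L2 = -/H/- → run H
t=21: L0/L1/L2 = -/H/- → run H
t=22: L0/L1/L2 = -/H/- → run H
t=23: (idle)
t=24: (idle)
t=25: (idle)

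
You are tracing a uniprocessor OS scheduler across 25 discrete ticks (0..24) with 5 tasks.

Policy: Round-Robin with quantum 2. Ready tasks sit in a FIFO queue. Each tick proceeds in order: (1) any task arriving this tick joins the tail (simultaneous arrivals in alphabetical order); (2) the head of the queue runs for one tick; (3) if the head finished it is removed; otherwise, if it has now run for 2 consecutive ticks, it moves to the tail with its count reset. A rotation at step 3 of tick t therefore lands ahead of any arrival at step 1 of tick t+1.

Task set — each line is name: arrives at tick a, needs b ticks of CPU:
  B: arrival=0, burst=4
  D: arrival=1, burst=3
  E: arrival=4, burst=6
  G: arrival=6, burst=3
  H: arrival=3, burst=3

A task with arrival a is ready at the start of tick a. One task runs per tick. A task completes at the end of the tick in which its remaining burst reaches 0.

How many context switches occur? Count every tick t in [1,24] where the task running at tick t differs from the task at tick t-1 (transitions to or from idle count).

t=0: queue=[B] q_used=0 → run B
t=1: queue=[B,D] q_used=1 → run B
t=2: queue=[D,B] q_used=0 → run D
t=3: queue=[D,B,H] q_used=1 → run D
t=4: queue=[B,H,D,E] q_used=0 → run B
t=5: queue=[B,H,D,E] q_used=1 → run B
t=6: queue=[H,D,E,G] q_used=0 → run H
t=7: queue=[H,D,E,G] q_used=1 → run H
t=8: queue=[D,E,G,H] q_used=0 → run D
t=9: queue=[E,G,H] q_used=0 → run E
t=10: queue=[E,G,H] q_used=1 → run E
t=11: queue=[G,H,E] q_used=0 → run G
t=12: queue=[G,H,E] q_used=1 → run G
t=13: queue=[H,E,G] q_used=0 → run H
t=14: queue=[E,G] q_used=0 → run E
t=15: queue=[E,G] q_used=1 → run E
t=16: queue=[G,E] q_used=0 → run G
t=17: queue=[E] q_used=0 → run E
t=18: queue=[E] q_used=1 → run E
t=19: (idle)
t=20: (idle)
t=21: (idle)
t=22: (idle)
t=23: (idle)
t=24: (idle)

context switches = 11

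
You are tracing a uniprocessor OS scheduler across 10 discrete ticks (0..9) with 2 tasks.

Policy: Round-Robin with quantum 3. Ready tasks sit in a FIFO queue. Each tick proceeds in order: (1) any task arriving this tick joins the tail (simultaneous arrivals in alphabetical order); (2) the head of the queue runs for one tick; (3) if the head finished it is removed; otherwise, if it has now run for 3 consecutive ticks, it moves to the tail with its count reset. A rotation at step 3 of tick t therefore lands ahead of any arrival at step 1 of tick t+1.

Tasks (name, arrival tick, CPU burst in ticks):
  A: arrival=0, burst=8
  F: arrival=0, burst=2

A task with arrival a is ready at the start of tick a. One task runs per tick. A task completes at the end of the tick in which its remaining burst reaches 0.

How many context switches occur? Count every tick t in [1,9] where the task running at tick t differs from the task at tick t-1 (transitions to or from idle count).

context switches = 2

t=0: queue=[A,F] q_used=0 → run A
t=1: queue=[A,F] q_used=1 → run A
t=2: queue=[A,F] q_used=2 → run A
t=3: queue=[F,A] q_used=0 → run F
t=4: queue=[F,A] q_used=1 → run F
t=5: queue=[A] q_used=0 → run A
t=6: queue=[A] q_used=1 → run A
t=7: queue=[A] q_used=2 → run A
t=8: queue=[A] q_used=0 → run A
t=9: queue=[A] q_used=1 → run A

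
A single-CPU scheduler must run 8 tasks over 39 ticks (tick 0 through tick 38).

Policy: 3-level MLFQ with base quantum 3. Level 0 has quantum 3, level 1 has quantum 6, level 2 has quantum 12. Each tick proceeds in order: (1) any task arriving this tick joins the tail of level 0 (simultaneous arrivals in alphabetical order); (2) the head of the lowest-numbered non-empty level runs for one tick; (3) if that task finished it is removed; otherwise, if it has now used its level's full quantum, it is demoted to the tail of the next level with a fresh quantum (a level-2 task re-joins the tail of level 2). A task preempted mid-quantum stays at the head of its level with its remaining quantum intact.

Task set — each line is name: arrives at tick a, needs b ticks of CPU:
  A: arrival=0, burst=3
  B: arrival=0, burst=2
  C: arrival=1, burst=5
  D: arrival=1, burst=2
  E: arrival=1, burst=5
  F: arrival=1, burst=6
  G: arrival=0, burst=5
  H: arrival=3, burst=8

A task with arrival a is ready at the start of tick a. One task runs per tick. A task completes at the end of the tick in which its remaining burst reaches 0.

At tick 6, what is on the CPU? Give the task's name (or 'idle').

t=0: L0/L1/L2 = ABG/-/- → run A
t=1: L0/L1/L2 = ABGCDEF/-/- → run A
t=2: L0/L1/L2 = ABGCDEF/-/- → run A
t=3: L0/L1/L2 = BGCDEFH/-/- → run B
t=4: L0/L1/L2 = BGCDEFH/-/- → run B
t=5: L0/L1/L2 = GCDEFH/-/- → run G
t=6: L0/L1/L2 = GCDEFH/-/- → run G
t=7: L0/L1/L2 = GCDEFH/-/- → run G
t=8: L0/L1/L2 = CDEFH/G/- → run C
t=9: L0/L1/L2 = CDEFH/G/- → run C
t=10: L0/L1/L2 = CDEFH/G/- → run C
t=11: L0/L1/L2 = DEFH/GC/- → run D
t=12: L0/L1/L2 = DEFH/GC/- → run D
t=13: L0/L1/L2 = EFH/GC/- → run E
t=14: L0/L1/L2 = EFH/GC/- → run E
t=15: L0/L1/L2 = EFH/GC/- → run E
t=16: L0/L1/L2 = FH/GCE/- → run F
t=17: L0/L1/L2 = FH/GCE/- → run F
t=18: L0/L1/L2 = FH/GCE/- → run F
t=19: L0/L1/L2 = H/GCEF/- → run H
t=20: L0/L1/L2 = H/GCEF/- → run H
t=21: L0/L1/L2 = H/GCEF/- → run H
t=22: L0/L1/L2 = -/GCEFH/- → run G
t=23: L0/L1/L2 = -/GCEFH/- → run G
t=24: L0/L1/L2 = -/CEFH/- → run C
t=25: L0/L1/L2 = -/CEFH/- → run C
t=26: L0/L1/L2 = -/EFH/- → run E
t=27: L0/L1/L2 = -/EFH/- → run E
t=28: L0/L1/L2 = -/FH/- → run F
t=29: L0/L1/L2 = -/FH/- → run F
t=30: L0/L1/L2 = -/FH/- → run F
t=31: L0/L1/L2 = -/H/- → run H
t=32: L0/L1/L2 = -/H/- → run H
t=33: L0/L1/L2 = -/H/- → run H
t=34: L0/L1/L2 = -/H/- → run H
t=35: L0/L1/L2 = -/H/- → run H
t=36: (idle)
t=37: (idle)
t=38: (idle)

running at tick 6 = G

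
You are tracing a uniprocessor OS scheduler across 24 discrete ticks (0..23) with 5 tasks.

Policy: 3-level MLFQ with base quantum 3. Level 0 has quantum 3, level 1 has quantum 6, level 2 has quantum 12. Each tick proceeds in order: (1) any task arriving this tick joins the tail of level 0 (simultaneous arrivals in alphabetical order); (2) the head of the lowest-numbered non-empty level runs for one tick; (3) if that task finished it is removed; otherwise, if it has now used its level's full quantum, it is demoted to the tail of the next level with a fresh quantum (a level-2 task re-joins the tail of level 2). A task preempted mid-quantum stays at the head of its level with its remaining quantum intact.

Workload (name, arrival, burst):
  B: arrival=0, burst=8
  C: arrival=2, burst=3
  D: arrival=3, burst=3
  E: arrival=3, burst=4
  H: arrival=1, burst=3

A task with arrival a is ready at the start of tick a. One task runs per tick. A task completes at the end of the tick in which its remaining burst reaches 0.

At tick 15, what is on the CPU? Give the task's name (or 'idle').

t=0: L0/L1/L2 = B/-/- → run B
t=1: L0/L1/L2 = BH/-/- → run B
t=2: L0/L1/L2 = BHC/-/- → run B
t=3: L0/L1/L2 = HCDE/B/- → run H
t=4: L0/L1/L2 = HCDE/B/- → run H
t=5: L0/L1/L2 = HCDE/B/- → run H
t=6: L0/L1/L2 = CDE/B/- → run C
t=7: L0/L1/L2 = CDE/B/- → run C
t=8: L0/L1/L2 = CDE/B/- → run C
t=9: L0/L1/L2 = DE/B/- → run D
t=10: L0/L1/L2 = DE/B/- → run D
t=11: L0/L1/L2 = DE/B/- → run D
t=12: L0/L1/L2 = E/B/- → run E
t=13: L0/L1/L2 = E/B/- → run E
t=14: L0/L1/L2 = E/B/- → run E
t=15: L0/L1/L2 = -/BE/- → run B
t=16: L0/L1/L2 = -/BE/- → run B
t=17: L0/L1/L2 = -/BE/- → run B
t=18: L0/L1/L2 = -/BE/- → run B
t=19: L0/L1/L2 = -/BE/- → run B
t=20: L0/L1/L2 = -/E/- → run E
t=21: (idle)
t=22: (idle)
t=23: (idle)

running at tick 15 = B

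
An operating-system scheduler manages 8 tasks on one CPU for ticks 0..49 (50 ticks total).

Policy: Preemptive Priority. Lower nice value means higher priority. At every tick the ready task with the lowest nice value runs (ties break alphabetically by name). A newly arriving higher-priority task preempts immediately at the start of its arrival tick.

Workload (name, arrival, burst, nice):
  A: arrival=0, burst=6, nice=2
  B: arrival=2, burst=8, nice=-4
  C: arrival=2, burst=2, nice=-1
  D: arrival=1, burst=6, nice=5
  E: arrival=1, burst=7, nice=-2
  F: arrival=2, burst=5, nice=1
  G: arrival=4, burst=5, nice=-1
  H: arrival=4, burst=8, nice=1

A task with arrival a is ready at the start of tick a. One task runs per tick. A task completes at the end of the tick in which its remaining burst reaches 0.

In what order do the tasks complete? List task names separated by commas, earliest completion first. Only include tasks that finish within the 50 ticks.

t=0: ready={A} → run A
t=1: ready={A,D,E} → run E
t=2: ready={A,B,C,D,E,F} → run B
t=3: ready={A,B,C,D,E,F} → run B
t=4: ready={A,B,C,D,E,F,G,H} → run B
t=5: ready={A,B,C,D,E,F,G,H} → run B
t=6: ready={A,B,C,D,E,F,G,H} → run B
t=7: ready={A,B,C,D,E,F,G,H} → run B
t=8: ready={A,B,C,D,E,F,G,H} → run B
t=9: ready={A,B,C,D,E,F,G,H} → run B
t=10: ready={A,C,D,E,F,G,H} → run E
t=11: ready={A,C,D,E,F,G,H} → run E
t=12: ready={A,C,D,E,F,G,H} → run E
t=13: ready={A,C,D,E,F,G,H} → run E
t=14: ready={A,C,D,E,F,G,H} → run E
t=15: ready={A,C,D,E,F,G,H} → run E
t=16: ready={A,C,D,F,G,H} → run C
t=17: ready={A,C,D,F,G,H} → run C
t=18: ready={A,D,F,G,H} → run G
t=19: ready={A,D,F,G,H} → run G
t=20: ready={A,D,F,G,H} → run G
t=21: ready={A,D,F,G,H} → run G
t=22: ready={A,D,F,G,H} → run G
t=23: ready={A,D,F,H} → run F
t=24: ready={A,D,F,H} → run F
t=25: ready={A,D,F,H} → run F
t=26: ready={A,D,F,H} → run F
t=27: ready={A,D,F,H} → run F
t=28: ready={A,D,H} → run H
t=29: ready={A,D,H} → run H
t=30: ready={A,D,H} → run H
t=31: ready={A,D,H} → run H
t=32: ready={A,D,H} → run H
t=33: ready={A,D,H} → run H
t=34: ready={A,D,H} → run H
t=35: ready={A,D,H} → run H
t=36: ready={A,D} → run A
t=37: ready={A,D} → run A
t=38: ready={A,D} → run A
t=39: ready={A,D} → run A
t=40: ready={A,D} → run A
t=41: ready={D} → run D
t=42: ready={D} → run D
t=43: ready={D} → run D
t=44: ready={D} → run D
t=45: ready={D} → run D
t=46: ready={D} → run D
t=47: (idle)
t=48: (idle)
t=49: (idle)

completion order = B, E, C, G, F, H, A, D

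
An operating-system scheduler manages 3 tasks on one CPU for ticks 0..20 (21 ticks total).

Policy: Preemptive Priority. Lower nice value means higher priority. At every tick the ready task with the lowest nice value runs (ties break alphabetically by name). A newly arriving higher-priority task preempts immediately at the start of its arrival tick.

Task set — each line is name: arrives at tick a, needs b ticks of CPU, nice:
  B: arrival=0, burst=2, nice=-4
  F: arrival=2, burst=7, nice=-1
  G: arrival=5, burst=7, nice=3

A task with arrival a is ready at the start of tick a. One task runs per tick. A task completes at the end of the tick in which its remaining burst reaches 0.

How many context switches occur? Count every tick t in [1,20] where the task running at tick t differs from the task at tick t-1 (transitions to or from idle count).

t=0: ready={B} → run B
t=1: ready={B} → run B
t=2: ready={F} → run F
t=3: ready={F} → run F
t=4: ready={F} → run F
t=5: ready={F,G} → run F
t=6: ready={F,G} → run F
t=7: ready={F,G} → run F
t=8: ready={F,G} → run F
t=9: ready={G} → run G
t=10: ready={G} → run G
t=11: ready={G} → run G
t=12: ready={G} → run G
t=13: ready={G} → run G
t=14: ready={G} → run G
t=15: ready={G} → run G
t=16: (idle)
t=17: (idle)
t=18: (idle)
t=19: (idle)
t=20: (idle)

context switches = 3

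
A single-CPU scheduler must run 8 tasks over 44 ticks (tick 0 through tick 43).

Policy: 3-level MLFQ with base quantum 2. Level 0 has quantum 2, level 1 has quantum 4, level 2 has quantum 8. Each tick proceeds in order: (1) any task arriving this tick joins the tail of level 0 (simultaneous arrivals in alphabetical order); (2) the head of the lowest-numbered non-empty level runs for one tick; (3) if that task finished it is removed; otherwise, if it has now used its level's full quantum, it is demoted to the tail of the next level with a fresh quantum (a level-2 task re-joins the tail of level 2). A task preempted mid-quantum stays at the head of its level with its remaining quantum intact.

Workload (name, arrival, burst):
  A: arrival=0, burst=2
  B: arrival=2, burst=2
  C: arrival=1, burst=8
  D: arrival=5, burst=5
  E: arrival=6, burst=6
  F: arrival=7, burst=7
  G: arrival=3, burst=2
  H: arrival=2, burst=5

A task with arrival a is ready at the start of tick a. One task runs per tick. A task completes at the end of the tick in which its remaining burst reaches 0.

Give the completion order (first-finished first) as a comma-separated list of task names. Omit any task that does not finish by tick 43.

completion order = A, B, G, H, D, E, C, F

t=0: L0/L1/L2 = A/-/- → run A
t=1: L0/L1/L2 = AC/-/- → run A
t=2: L0/L1/L2 = CBH/-/- → run C
t=3: L0/L1/L2 = CBHG/-/- → run C
t=4: L0/L1/L2 = BHG/C/- → run B
t=5: L0/L1/L2 = BHGD/C/- → run B
t=6: L0/L1/L2 = HGDE/C/- → run H
t=7: L0/L1/L2 = HGDEF/C/- → run H
t=8: L0/L1/L2 = GDEF/CH/- → run G
t=9: L0/L1/L2 = GDEF/CH/- → run G
t=10: L0/L1/L2 = DEF/CH/- → run D
t=11: L0/L1/L2 = DEF/CH/- → run D
t=12: L0/L1/L2 = EF/CHD/- → run E
t=13: L0/L1/L2 = EF/CHD/- → run E
t=14: L0/L1/L2 = F/CHDE/- → run F
t=15: L0/L1/L2 = F/CHDE/- → run F
t=16: L0/L1/L2 = -/CHDEF/- → run C
t=17: L0/L1/L2 = -/CHDEF/- → run C
t=18: L0/L1/L2 = -/CHDEF/- → run C
t=19: L0/L1/L2 = -/CHDEF/- → run C
t=20: L0/L1/L2 = -/HDEF/C → run H
t=21: L0/L1/L2 = -/HDEF/C → run H
t=22: L0/L1/L2 = -/HDEF/C → run H
t=23: L0/L1/L2 = -/DEF/C → run D
t=24: L0/L1/L2 = -/DEF/C → run D
t=25: L0/L1/L2 = -/DEF/C → run D
t=26: L0/L1/L2 = -/EF/C → run E
t=27: L0/L1/L2 = -/EF/C → run E
t=28: L0/L1/L2 = -/EF/C → run E
t=29: L0/L1/L2 = -/EF/C → run E
t=30: L0/L1/L2 = -/F/C → run F
t=31: L0/L1/L2 = -/F/C → run F
t=32: L0/L1/L2 = -/F/C → run F
t=33: L0/L1/L2 = -/F/C → run F
t=34: L0/L1/L2 = -/-/CF → run C
t=35: L0/L1/L2 = -/-/CF → run C
t=36: L0/L1/L2 = -/-/F → run F
t=37: (idle)
t=38: (idle)
t=39: (idle)
t=40: (idle)
t=41: (idle)
t=42: (idle)
t=43: (idle)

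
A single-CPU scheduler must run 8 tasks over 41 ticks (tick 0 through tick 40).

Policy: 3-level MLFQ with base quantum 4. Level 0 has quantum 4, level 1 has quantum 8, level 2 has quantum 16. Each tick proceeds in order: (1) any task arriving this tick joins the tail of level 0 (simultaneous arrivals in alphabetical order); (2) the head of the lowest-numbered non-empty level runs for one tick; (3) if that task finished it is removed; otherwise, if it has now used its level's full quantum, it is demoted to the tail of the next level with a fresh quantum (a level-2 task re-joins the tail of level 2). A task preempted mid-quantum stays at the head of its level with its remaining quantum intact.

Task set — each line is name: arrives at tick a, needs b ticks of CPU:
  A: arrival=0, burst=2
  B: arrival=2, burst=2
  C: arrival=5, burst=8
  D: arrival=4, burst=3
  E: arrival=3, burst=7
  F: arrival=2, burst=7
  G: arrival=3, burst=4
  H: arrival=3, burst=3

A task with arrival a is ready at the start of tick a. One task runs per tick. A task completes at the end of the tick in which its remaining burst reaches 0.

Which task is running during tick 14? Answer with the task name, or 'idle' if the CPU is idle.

t=0: L0/L1/L2 = A/-/- → run A
t=1: L0/L1/L2 = A/-/- → run A
t=2: L0/L1/L2 = BF/-/- → run B
t=3: L0/L1/L2 = BFEGH/-/- → run B
t=4: L0/L1/L2 = FEGHD/-/- → run F
t=5: L0/L1/L2 = FEGHDC/-/- → run F
t=6: L0/L1/L2 = FEGHDC/-/- → run F
t=7: L0/L1/L2 = FEGHDC/-/- → run F
t=8: L0/L1/L2 = EGHDC/F/- → run E
t=9: L0/L1/L2 = EGHDC/F/- → run E
t=10: L0/L1/L2 = EGHDC/F/- → run E
t=11: L0/L1/L2 = EGHDC/F/- → run E
t=12: L0/L1/L2 = GHDC/FE/- → run G
t=13: L0/L1/L2 = GHDC/FE/- → run G
t=14: L0/L1/L2 = GHDC/FE/- → run G
t=15: L0/L1/L2 = GHDC/FE/- → run G
t=16: L0/L1/L2 = HDC/FE/- → run H
t=17: L0/L1/L2 = HDC/FE/- → run H
t=18: L0/L1/L2 = HDC/FE/- → run H
t=19: L0/L1/L2 = DC/FE/- → run D
t=20: L0/L1/L2 = DC/FE/- → run D
t=21: L0/L1/L2 = DC/FE/- → run D
t=22: L0/L1/L2 = C/FE/- → run C
t=23: L0/L1/L2 = C/FE/- → run C
t=24: L0/L1/L2 = C/FE/- → run C
t=25: L0/L1/L2 = C/FE/- → run C
t=26: L0/L1/L2 = -/FEC/- → run F
t=27: L0/L1/L2 = -/FEC/- → run F
t=28: L0/L1/L2 = -/FEC/- → run F
t=29: L0/L1/L2 = -/EC/- → run E
t=30: L0/L1/L2 = -/EC/- → run E
t=31: L0/L1/L2 = -/EC/- → run E
t=32: L0/L1/L2 = -/C/- → run C
t=33: L0/L1/L2 = -/C/- → run C
t=34: L0/L1/L2 = -/C/- → run C
t=35: L0/L1/L2 = -/C/- → run C
t=36: (idle)
t=37: (idle)
t=38: (idle)
t=39: (idle)
t=40: (idle)

running at tick 14 = G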